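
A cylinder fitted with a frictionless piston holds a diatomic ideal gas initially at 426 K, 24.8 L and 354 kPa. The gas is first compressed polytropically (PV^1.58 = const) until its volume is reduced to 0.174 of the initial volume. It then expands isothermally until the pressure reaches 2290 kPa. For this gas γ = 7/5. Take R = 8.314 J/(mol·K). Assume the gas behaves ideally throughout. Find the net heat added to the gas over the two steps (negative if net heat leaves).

33700 J

n = P₁V₁/(RT₁) = 354×24.8/(8.314×426) = 2.48 mol.
Step 1 — Polytropic n=1.58: T₂ = T₁(V₁/V₂)^(n−1) = 426×(5.75)^0.58 = 1170 K; P₂ = P₁(V₁/V₂)^n = 5610 kPa.
W = (P₁V₁−P₂V₂)/(n−1) = (354×24.8−5610×4.32)/0.58 = -26600 J.
ΔU = nCvΔT = 2.48×20.8×(1170−426) = 38600 J.
Q = ΔU + W = 12000 J.
State after step 1: P = 5610 kPa, V = 4.32 L, T = 1170 K.
Step 2 — Isothermal: T stays 1170 K; PV = const ⇒ V₂ = 10.6 L, P₂ = 2290 kPa.
ΔU = 0 (ideal gas, T constant).
W = nRT ln(V₂/V₁) = 2.48×8.314×1170×ln(2.45) = 21700 J.
Q = ΔU + W = 21700 J.
Net over both steps: W = -4910 J, Q = 33700 J, ΔU = 38600 J.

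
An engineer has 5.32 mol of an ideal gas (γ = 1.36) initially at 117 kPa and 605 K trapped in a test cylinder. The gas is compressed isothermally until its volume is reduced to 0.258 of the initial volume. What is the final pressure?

V₁ = nRT₁/P₁ = 5.32×8.314×605/117 = 229 L.
Isothermal: T stays 605 K; PV = const ⇒ V₂ = 59.0 L, P₂ = 453 kPa.

453 kPa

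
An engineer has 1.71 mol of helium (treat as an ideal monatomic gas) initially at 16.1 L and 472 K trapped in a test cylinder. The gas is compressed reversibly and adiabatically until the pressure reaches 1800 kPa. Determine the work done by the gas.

P₁ = nRT₁/V₁ = 1.71×8.314×472/16.1 = 417 kPa.
Adiabatic: T₂/T₁ = (P₂/P₁)^((γ−1)/γ) ⇒ T₂ = 472×(4.32)^0.400 = 847 K; V₂ = 6.69 L.
ΔU = nCvΔT = 1.71×12.5×(847−472) = 8010 J.
Q = 0 for an adiabatic process, so W = −ΔU = -8010 J.

-8010 J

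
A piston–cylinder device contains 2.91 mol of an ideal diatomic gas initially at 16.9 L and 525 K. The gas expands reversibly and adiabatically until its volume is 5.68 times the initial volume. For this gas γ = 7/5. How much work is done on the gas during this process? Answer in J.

P₁ = nRT₁/V₁ = 2.91×8.314×525/16.9 = 752 kPa.
Adiabatic: TV^(γ−1) = const ⇒ T₂ = 525×(0.176)^0.400 = 262 K; PV^γ = const ⇒ P₂ = 66.1 kPa.
ΔU = nCvΔT = 2.91×20.8×(262−525) = -15900 J.
Q = 0 for an adiabatic process, so W = −ΔU = 15900 J.
Work done on the gas = −W_by = -15900 J.

-15900 J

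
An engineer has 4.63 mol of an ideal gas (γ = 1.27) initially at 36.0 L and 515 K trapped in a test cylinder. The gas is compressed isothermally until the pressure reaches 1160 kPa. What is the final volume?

P₁ = nRT₁/V₁ = 4.63×8.314×515/36.0 = 551 kPa.
Isothermal: T stays 515 K; PV = const ⇒ V₂ = 17.1 L, P₂ = 1160 kPa.

17.1 L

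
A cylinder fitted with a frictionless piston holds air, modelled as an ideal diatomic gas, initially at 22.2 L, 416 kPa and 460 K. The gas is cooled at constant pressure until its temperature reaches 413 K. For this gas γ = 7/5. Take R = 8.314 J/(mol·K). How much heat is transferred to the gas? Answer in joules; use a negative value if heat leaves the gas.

n = P₁V₁/(RT₁) = 416×22.2/(8.314×460) = 2.41 mol.
Isobaric: P stays 416 kPa; V/T = const ⇒ T₂ = 413 K, V₂ = 19.9 L.
W = PΔV = 416×(19.9−22.2) kPa·L = -944 J.
ΔU = nCvΔT = 2.41×20.8×(413−460) = -2360 J.
Q = ΔU + W = nCpΔT = -3300 J.

-3300 J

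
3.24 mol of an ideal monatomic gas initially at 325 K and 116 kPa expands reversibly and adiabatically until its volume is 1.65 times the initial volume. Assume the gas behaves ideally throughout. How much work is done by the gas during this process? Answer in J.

V₁ = nRT₁/P₁ = 3.24×8.314×325/116 = 75.5 L.
Adiabatic: TV^(γ−1) = const ⇒ T₂ = 325×(0.606)^0.667 = 233 K; PV^γ = const ⇒ P₂ = 50.3 kPa.
ΔU = nCvΔT = 3.24×12.5×(233−325) = -3730 J.
Q = 0 for an adiabatic process, so W = −ΔU = 3730 J.

3730 J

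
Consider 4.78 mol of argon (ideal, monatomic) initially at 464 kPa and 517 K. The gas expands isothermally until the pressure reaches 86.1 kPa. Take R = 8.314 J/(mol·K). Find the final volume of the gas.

V₁ = nRT₁/P₁ = 4.78×8.314×517/464 = 44.3 L.
Isothermal: T stays 517 K; PV = const ⇒ V₂ = 239 L, P₂ = 86.1 kPa.

239 L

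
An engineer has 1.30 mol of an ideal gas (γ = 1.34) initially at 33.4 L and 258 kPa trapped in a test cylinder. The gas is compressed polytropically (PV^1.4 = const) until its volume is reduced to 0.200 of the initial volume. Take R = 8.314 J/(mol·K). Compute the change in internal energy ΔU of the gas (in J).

T₁ = P₁V₁/(nR) = 258×33.4/(1.30×8.314) = 797 K.
Polytropic n=1.4: T₂ = T₁(V₁/V₂)^(n−1) = 797×(5.00)^0.40 = 1520 K; P₂ = P₁(V₁/V₂)^n = 2460 kPa.
For an ideal gas ΔU = nCvΔT with Cv = R/(γ−1) = 24.5 J/(mol·K).
ΔU = 1.30×24.5×(1520−797) = 22900 J.

22900 J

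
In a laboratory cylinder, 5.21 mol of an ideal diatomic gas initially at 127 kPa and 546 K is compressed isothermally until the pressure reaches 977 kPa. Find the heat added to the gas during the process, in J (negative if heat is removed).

-48300 J

V₁ = nRT₁/P₁ = 5.21×8.314×546/127 = 186 L.
Isothermal: T stays 546 K; PV = const ⇒ V₂ = 24.2 L, P₂ = 977 kPa.
ΔU = 0 (ideal gas, T constant).
W = nRT ln(V₂/V₁) = 5.21×8.314×546×ln(0.130) = -48300 J.
Q = ΔU + W = -48300 J.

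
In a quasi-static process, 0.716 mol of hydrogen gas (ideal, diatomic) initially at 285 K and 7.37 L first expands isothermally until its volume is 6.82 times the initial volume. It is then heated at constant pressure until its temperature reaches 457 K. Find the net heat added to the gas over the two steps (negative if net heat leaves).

P₁ = nRT₁/V₁ = 0.716×8.314×285/7.37 = 230 kPa.
Step 1 — Isothermal: T stays 285 K; PV = const ⇒ V₂ = 50.3 L, P₂ = 33.8 kPa.
ΔU = 0 (ideal gas, T constant).
W = nRT ln(V₂/V₁) = 0.716×8.314×285×ln(6.82) = 3260 J.
Q = ΔU + W = 3260 J.
State after step 1: P = 33.8 kPa, V = 50.3 L, T = 285 K.
Step 2 — Isobaric: P stays 33.8 kPa; V/T = const ⇒ T₂ = 457 K, V₂ = 80.6 L.
W = PΔV = 33.8×(80.6−50.3) kPa·L = 1020 J.
ΔU = nCvΔT = 0.716×20.8×(457−285) = 2560 J.
Q = ΔU + W = nCpΔT = 3580 J.
Net over both steps: W = 4280 J, Q = 6840 J, ΔU = 2560 J.

6840 J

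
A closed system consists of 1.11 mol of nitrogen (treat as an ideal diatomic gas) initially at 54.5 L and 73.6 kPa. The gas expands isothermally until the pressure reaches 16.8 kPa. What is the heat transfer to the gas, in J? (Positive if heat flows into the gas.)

5930 J

T₁ = P₁V₁/(nR) = 73.6×54.5/(1.11×8.314) = 435 K.
Isothermal: T stays 435 K; PV = const ⇒ V₂ = 239 L, P₂ = 16.8 kPa.
ΔU = 0 (ideal gas, T constant).
W = nRT ln(V₂/V₁) = 1.11×8.314×435×ln(4.38) = 5930 J.
Q = ΔU + W = 5930 J.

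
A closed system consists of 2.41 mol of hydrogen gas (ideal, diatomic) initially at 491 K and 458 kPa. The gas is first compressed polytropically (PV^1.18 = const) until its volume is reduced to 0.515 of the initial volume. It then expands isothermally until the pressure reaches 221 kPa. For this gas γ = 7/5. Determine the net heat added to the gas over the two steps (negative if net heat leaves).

12900 J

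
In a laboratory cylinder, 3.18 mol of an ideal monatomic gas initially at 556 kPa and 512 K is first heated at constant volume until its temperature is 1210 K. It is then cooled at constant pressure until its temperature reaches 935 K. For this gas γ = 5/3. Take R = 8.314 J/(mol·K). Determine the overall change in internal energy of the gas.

V₁ = nRT₁/P₁ = 3.18×8.314×512/556 = 24.3 L.
Step 1 — Isochoric: V stays 24.3 L; P/T = const ⇒ T₂ = 1210 K, P₂ = 1310 kPa.
W = 0 (no volume change).
ΔU = nCvΔT = 3.18×12.5×(1210−512) = 27700 J.
Q = ΔU = 27700 J.
State after step 1: P = 1310 kPa, V = 24.3 L, T = 1210 K.
Step 2 — Isobaric: P stays 1310 kPa; V/T = const ⇒ T₂ = 935 K, V₂ = 18.8 L.
W = PΔV = 1310×(18.8−24.3) kPa·L = -7270 J.
ΔU = nCvΔT = 3.18×12.5×(935−1210) = -10900 J.
Q = ΔU + W = nCpΔT = -18200 J.
Net over both steps: W = -7270 J, Q = 9500 J, ΔU = 16800 J.

16800 J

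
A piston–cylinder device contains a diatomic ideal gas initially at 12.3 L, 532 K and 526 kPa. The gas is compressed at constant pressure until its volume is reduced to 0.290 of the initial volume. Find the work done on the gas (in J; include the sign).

n = P₁V₁/(RT₁) = 526×12.3/(8.314×532) = 1.46 mol.
Isobaric: P stays 526 kPa; V/T = const ⇒ T₂ = 154 K, V₂ = 3.57 L.
W = PΔV = 526×(3.57−12.3) kPa·L = -4590 J.
Work done on the gas = −W_by = 4590 J.

4590 J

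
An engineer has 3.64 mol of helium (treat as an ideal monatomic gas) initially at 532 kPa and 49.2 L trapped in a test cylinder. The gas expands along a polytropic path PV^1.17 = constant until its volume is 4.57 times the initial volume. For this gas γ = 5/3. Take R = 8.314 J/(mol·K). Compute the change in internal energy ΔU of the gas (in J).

T₁ = P₁V₁/(nR) = 532×49.2/(3.64×8.314) = 865 K.
Polytropic n=1.17: T₂ = T₁(V₁/V₂)^(n−1) = 865×(0.219)^0.17 = 668 K; P₂ = P₁(V₁/V₂)^n = 89.9 kPa.
For an ideal gas ΔU = nCvΔT with Cv = (3/2)R = 12.5 J/(mol·K).
ΔU = 3.64×12.5×(668−865) = -8940 J.

-8940 J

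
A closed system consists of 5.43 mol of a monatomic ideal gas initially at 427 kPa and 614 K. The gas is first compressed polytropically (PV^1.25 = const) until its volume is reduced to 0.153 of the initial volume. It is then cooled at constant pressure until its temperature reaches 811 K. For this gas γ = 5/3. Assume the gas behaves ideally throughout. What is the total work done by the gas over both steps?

V₁ = nRT₁/P₁ = 5.43×8.314×614/427 = 64.9 L.
Step 1 — Polytropic n=1.25: T₂ = T₁(V₁/V₂)^(n−1) = 614×(6.54)^0.25 = 982 K; P₂ = P₁(V₁/V₂)^n = 4460 kPa.
W = (P₁V₁−P₂V₂)/(n−1) = (427×64.9−4460×9.93)/0.25 = -66400 J.
ΔU = nCvΔT = 5.43×12.5×(982−614) = 24900 J.
Q = ΔU + W = -41500 J.
State after step 1: P = 4460 kPa, V = 9.93 L, T = 982 K.
Step 2 — Isobaric: P stays 4460 kPa; V/T = const ⇒ T₂ = 811 K, V₂ = 8.20 L.
W = PΔV = 4460×(8.20−9.93) kPa·L = -7710 J.
ΔU = nCvΔT = 5.43×12.5×(811−982) = -11600 J.
Q = ΔU + W = nCpΔT = -19300 J.
Net over both steps: W = -74100 J, Q = -60800 J, ΔU = 13300 J.

-74100 J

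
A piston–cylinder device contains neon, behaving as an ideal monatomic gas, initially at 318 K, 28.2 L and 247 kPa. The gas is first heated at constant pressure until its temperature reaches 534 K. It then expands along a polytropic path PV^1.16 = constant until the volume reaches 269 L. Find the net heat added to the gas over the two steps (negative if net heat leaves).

25300 J

n = P₁V₁/(RT₁) = 247×28.2/(8.314×318) = 2.63 mol.
Step 1 — Isobaric: P stays 247 kPa; V/T = const ⇒ T₂ = 534 K, V₂ = 47.4 L.
W = PΔV = 247×(47.4−28.2) kPa·L = 4730 J.
ΔU = nCvΔT = 2.63×12.5×(534−318) = 7100 J.
Q = ΔU + W = nCpΔT = 11800 J.
State after step 1: P = 247 kPa, V = 47.4 L, T = 534 K.
Step 2 — Polytropic n=1.16: T₂ = T₁(V₁/V₂)^(n−1) = 534×(0.176)^0.16 = 404 K; P₂ = P₁(V₁/V₂)^n = 32.9 kPa.
W = (P₁V₁−P₂V₂)/(n−1) = (247×47.4−32.9×269)/0.16 = 17700 J.
ΔU = nCvΔT = 2.63×12.5×(404−534) = -4260 J.
Q = ΔU + W = 13500 J.
Net over both steps: W = 22500 J, Q = 25300 J, ΔU = 2840 J.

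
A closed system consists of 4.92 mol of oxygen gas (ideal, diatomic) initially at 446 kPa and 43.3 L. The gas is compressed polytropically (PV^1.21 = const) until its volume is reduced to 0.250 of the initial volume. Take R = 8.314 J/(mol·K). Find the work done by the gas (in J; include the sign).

T₁ = P₁V₁/(nR) = 446×43.3/(4.92×8.314) = 472 K.
Polytropic n=1.21: T₂ = T₁(V₁/V₂)^(n−1) = 472×(4.00)^0.21 = 632 K; P₂ = P₁(V₁/V₂)^n = 2390 kPa.
W = (P₁V₁−P₂V₂)/(n−1) = (446×43.3−2390×10.8)/0.21 = -31100 J.

-31100 J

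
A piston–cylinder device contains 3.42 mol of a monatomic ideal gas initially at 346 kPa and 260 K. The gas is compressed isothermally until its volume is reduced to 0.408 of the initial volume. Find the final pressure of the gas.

848 kPa

V₁ = nRT₁/P₁ = 3.42×8.314×260/346 = 21.4 L.
Isothermal: T stays 260 K; PV = const ⇒ V₂ = 8.72 L, P₂ = 848 kPa.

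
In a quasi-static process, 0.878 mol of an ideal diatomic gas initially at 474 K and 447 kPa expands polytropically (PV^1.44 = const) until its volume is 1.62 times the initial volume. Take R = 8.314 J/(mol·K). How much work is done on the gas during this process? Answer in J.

V₁ = nRT₁/P₁ = 0.878×8.314×474/447 = 7.74 L.
Polytropic n=1.44: T₂ = T₁(V₁/V₂)^(n−1) = 474×(0.617)^0.44 = 383 K; P₂ = P₁(V₁/V₂)^n = 223 kPa.
W = (P₁V₁−P₂V₂)/(n−1) = (447×7.74−223×12.5)/0.44 = 1500 J.
Work done on the gas = −W_by = -1500 J.

-1500 J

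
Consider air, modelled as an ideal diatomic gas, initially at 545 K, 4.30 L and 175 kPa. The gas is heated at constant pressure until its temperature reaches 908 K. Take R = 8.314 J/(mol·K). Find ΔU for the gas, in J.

1250 J

n = P₁V₁/(RT₁) = 175×4.30/(8.314×545) = 0.166 mol.
Isobaric: P stays 175 kPa; V/T = const ⇒ T₂ = 908 K, V₂ = 7.16 L.
For an ideal gas ΔU = nCvΔT with Cv = (5/2)R = 20.8 J/(mol·K).
ΔU = 0.166×20.8×(908−545) = 1250 J.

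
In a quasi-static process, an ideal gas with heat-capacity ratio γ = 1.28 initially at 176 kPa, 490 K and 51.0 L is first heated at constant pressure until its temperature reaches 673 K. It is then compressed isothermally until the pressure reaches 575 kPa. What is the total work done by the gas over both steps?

-11200 J

n = P₁V₁/(RT₁) = 176×51.0/(8.314×490) = 2.20 mol.
Step 1 — Isobaric: P stays 176 kPa; V/T = const ⇒ T₂ = 673 K, V₂ = 70.0 L.
W = PΔV = 176×(70.0−51.0) kPa·L = 3350 J.
ΔU = nCvΔT = 2.20×29.7×(673−490) = 12000 J.
Q = ΔU + W = nCpΔT = 15300 J.
State after step 1: P = 176 kPa, V = 70.0 L, T = 673 K.
Step 2 — Isothermal: T stays 673 K; PV = const ⇒ V₂ = 21.4 L, P₂ = 575 kPa.
ΔU = 0 (ideal gas, T constant).
W = nRT ln(V₂/V₁) = 2.20×8.314×673×ln(0.306) = -14600 J.
Q = ΔU + W = -14600 J.
Net over both steps: W = -11200 J, Q = 729 J, ΔU = 12000 J.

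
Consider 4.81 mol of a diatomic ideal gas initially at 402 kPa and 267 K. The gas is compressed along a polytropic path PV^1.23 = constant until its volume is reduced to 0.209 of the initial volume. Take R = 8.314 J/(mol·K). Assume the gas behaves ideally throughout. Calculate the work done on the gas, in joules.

20100 J

V₁ = nRT₁/P₁ = 4.81×8.314×267/402 = 26.6 L.
Polytropic n=1.23: T₂ = T₁(V₁/V₂)^(n−1) = 267×(4.78)^0.23 = 383 K; P₂ = P₁(V₁/V₂)^n = 2760 kPa.
W = (P₁V₁−P₂V₂)/(n−1) = (402×26.6−2760×5.55)/0.23 = -20100 J.
Work done on the gas = −W_by = 20100 J.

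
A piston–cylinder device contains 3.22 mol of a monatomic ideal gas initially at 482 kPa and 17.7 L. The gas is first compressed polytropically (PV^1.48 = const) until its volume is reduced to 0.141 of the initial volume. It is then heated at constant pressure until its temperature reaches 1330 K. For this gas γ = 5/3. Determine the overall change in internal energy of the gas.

40600 J

T₁ = P₁V₁/(nR) = 482×17.7/(3.22×8.314) = 319 K.
Step 1 — Polytropic n=1.48: T₂ = T₁(V₁/V₂)^(n−1) = 319×(7.09)^0.48 = 816 K; P₂ = P₁(V₁/V₂)^n = 8750 kPa.
W = (P₁V₁−P₂V₂)/(n−1) = (482×17.7−8750×2.50)/0.48 = -27700 J.
ΔU = nCvΔT = 3.22×12.5×(816−319) = 20000 J.
Q = ΔU + W = -7770 J.
State after step 1: P = 8750 kPa, V = 2.50 L, T = 816 K.
Step 2 — Isobaric: P stays 8750 kPa; V/T = const ⇒ T₂ = 1330 K, V₂ = 4.07 L.
W = PΔV = 8750×(4.07−2.50) kPa·L = 13800 J.
ΔU = nCvΔT = 3.22×12.5×(1330−816) = 20600 J.
Q = ΔU + W = nCpΔT = 34400 J.
Net over both steps: W = -14000 J, Q = 26600 J, ΔU = 40600 J.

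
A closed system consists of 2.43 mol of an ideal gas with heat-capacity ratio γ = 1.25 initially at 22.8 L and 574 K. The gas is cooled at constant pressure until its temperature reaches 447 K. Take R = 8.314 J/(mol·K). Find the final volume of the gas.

17.8 L

P₁ = nRT₁/V₁ = 2.43×8.314×574/22.8 = 509 kPa.
Isobaric: P stays 509 kPa; V/T = const ⇒ T₂ = 447 K, V₂ = 17.8 L.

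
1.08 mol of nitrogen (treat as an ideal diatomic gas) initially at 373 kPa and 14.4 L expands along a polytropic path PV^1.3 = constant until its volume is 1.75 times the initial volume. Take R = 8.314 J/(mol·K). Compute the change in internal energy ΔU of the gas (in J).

T₁ = P₁V₁/(nR) = 373×14.4/(1.08×8.314) = 598 K.
Polytropic n=1.3: T₂ = T₁(V₁/V₂)^(n−1) = 598×(0.571)^0.30 = 506 K; P₂ = P₁(V₁/V₂)^n = 180 kPa.
For an ideal gas ΔU = nCvΔT with Cv = (5/2)R = 20.8 J/(mol·K).
ΔU = 1.08×20.8×(506−598) = -2080 J.

-2080 J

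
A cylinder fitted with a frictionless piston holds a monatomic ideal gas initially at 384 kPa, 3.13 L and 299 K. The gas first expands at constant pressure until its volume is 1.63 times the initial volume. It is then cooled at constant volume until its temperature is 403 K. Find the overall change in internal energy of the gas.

n = P₁V₁/(RT₁) = 384×3.13/(8.314×299) = 0.483 mol.
Step 1 — Isobaric: P stays 384 kPa; V/T = const ⇒ T₂ = 487 K, V₂ = 5.10 L.
W = PΔV = 384×(5.10−3.13) kPa·L = 757 J.
ΔU = nCvΔT = 0.483×12.5×(487−299) = 1140 J.
Q = ΔU + W = nCpΔT = 1890 J.
State after step 1: P = 384 kPa, V = 5.10 L, T = 487 K.
Step 2 — Isochoric: V stays 5.10 L; P/T = const ⇒ T₂ = 403 K, P₂ = 318 kPa.
W = 0 (no volume change).
ΔU = nCvΔT = 0.483×12.5×(403−487) = -509 J.
Q = ΔU = -509 J.
Net over both steps: W = 757 J, Q = 1380 J, ΔU = 627 J.

627 J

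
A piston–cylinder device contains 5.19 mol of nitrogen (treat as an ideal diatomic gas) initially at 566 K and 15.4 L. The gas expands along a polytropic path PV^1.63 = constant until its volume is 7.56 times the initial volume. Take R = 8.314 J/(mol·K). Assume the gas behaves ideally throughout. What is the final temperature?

P₁ = nRT₁/V₁ = 5.19×8.314×566/15.4 = 1590 kPa.
Polytropic n=1.63: T₂ = T₁(V₁/V₂)^(n−1) = 566×(0.132)^0.63 = 158 K; P₂ = P₁(V₁/V₂)^n = 58.7 kPa.

158 K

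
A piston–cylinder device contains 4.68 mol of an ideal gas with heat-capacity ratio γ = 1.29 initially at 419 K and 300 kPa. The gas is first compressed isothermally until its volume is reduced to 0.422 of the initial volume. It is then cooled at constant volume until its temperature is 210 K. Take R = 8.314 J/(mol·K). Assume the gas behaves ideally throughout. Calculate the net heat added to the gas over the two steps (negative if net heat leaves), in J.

-42100 J

V₁ = nRT₁/P₁ = 4.68×8.314×419/300 = 54.3 L.
Step 1 — Isothermal: T stays 419 K; PV = const ⇒ V₂ = 22.9 L, P₂ = 711 kPa.
ΔU = 0 (ideal gas, T constant).
W = nRT ln(V₂/V₁) = 4.68×8.314×419×ln(0.422) = -14100 J.
Q = ΔU + W = -14100 J.
State after step 1: P = 711 kPa, V = 22.9 L, T = 419 K.
Step 2 — Isochoric: V stays 22.9 L; P/T = const ⇒ T₂ = 210 K, P₂ = 356 kPa.
W = 0 (no volume change).
ΔU = nCvΔT = 4.68×28.7×(210−419) = -28000 J.
Q = ΔU = -28000 J.
Net over both steps: W = -14100 J, Q = -42100 J, ΔU = -28000 J.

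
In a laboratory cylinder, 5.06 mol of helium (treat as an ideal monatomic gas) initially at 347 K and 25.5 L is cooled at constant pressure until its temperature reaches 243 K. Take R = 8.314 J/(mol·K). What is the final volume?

17.9 L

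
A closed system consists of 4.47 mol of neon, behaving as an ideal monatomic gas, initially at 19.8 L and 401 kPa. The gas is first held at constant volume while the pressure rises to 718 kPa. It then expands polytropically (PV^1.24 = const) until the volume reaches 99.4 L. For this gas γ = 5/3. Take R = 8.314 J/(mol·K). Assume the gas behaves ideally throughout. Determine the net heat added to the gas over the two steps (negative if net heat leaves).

21600 J

T₁ = P₁V₁/(nR) = 401×19.8/(4.47×8.314) = 214 K.
Step 1 — Isochoric: V stays 19.8 L; P/T = const ⇒ T₂ = 383 K, P₂ = 718 kPa.
W = 0 (no volume change).
ΔU = nCvΔT = 4.47×12.5×(383−214) = 9410 J.
Q = ΔU = 9410 J.
State after step 1: P = 718 kPa, V = 19.8 L, T = 383 K.
Step 2 — Polytropic n=1.24: T₂ = T₁(V₁/V₂)^(n−1) = 383×(0.199)^0.24 = 260 K; P₂ = P₁(V₁/V₂)^n = 97.1 kPa.
W = (P₁V₁−P₂V₂)/(n−1) = (718×19.8−97.1×99.4)/0.24 = 19000 J.
ΔU = nCvΔT = 4.47×12.5×(260−383) = -6850 J.
Q = ΔU + W = 12200 J.
Net over both steps: W = 19000 J, Q = 21600 J, ΔU = 2570 J.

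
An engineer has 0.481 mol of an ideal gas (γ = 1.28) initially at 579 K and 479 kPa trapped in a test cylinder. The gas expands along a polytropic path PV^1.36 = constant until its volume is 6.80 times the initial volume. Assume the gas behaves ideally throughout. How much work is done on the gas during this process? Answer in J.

-3210 J

V₁ = nRT₁/P₁ = 0.481×8.314×579/479 = 4.83 L.
Polytropic n=1.36: T₂ = T₁(V₁/V₂)^(n−1) = 579×(0.147)^0.36 = 290 K; P₂ = P₁(V₁/V₂)^n = 35.3 kPa.
W = (P₁V₁−P₂V₂)/(n−1) = (479×4.83−35.3×32.9)/0.36 = 3210 J.
Work done on the gas = −W_by = -3210 J.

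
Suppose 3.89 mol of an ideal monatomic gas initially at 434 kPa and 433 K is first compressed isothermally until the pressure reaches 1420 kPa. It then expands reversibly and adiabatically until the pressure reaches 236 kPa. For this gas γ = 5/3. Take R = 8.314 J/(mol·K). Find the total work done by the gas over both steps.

V₁ = nRT₁/P₁ = 3.89×8.314×433/434 = 32.3 L.
Step 1 — Isothermal: T stays 433 K; PV = const ⇒ V₂ = 9.86 L, P₂ = 1420 kPa.
ΔU = 0 (ideal gas, T constant).
W = nRT ln(V₂/V₁) = 3.89×8.314×433×ln(0.306) = -16600 J.
Q = ΔU + W = -16600 J.
State after step 1: P = 1420 kPa, V = 9.86 L, T = 433 K.
Step 2 — Adiabatic: T₂/T₁ = (P₂/P₁)^((γ−1)/γ) ⇒ T₂ = 433×(0.166)^0.400 = 211 K; V₂ = 28.9 L.
ΔU = nCvΔT = 3.89×12.5×(211−433) = -10800 J.
Q = 0 for an adiabatic process, so W = −ΔU = 10800 J.
Net over both steps: W = -5840 J, Q = -16600 J, ΔU = -10800 J.

-5840 J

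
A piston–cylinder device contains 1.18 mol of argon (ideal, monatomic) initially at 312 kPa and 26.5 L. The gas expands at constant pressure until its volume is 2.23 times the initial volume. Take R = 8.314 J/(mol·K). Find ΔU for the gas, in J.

15300 J

T₁ = P₁V₁/(nR) = 312×26.5/(1.18×8.314) = 843 K.
Isobaric: P stays 312 kPa; V/T = const ⇒ T₂ = 1880 K, V₂ = 59.1 L.
For an ideal gas ΔU = nCvΔT with Cv = (3/2)R = 12.5 J/(mol·K).
ΔU = 1.18×12.5×(1880−843) = 15300 J.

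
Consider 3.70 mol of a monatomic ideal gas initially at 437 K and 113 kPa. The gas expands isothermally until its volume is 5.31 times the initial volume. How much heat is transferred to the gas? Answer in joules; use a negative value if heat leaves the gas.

22400 J

V₁ = nRT₁/P₁ = 3.70×8.314×437/113 = 119 L.
Isothermal: T stays 437 K; PV = const ⇒ V₂ = 632 L, P₂ = 21.3 kPa.
ΔU = 0 (ideal gas, T constant).
W = nRT ln(V₂/V₁) = 3.70×8.314×437×ln(5.31) = 22400 J.
Q = ΔU + W = 22400 J.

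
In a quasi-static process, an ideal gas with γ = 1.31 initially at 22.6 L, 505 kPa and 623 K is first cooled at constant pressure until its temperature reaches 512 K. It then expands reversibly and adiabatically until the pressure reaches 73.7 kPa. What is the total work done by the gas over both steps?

9040 J

n = P₁V₁/(RT₁) = 505×22.6/(8.314×623) = 2.20 mol.
Step 1 — Isobaric: P stays 505 kPa; V/T = const ⇒ T₂ = 512 K, V₂ = 18.6 L.
W = PΔV = 505×(18.6−22.6) kPa·L = -2030 J.
ΔU = nCvΔT = 2.20×26.8×(512−623) = -6560 J.
Q = ΔU + W = nCpΔT = -8590 J.
State after step 1: P = 505 kPa, V = 18.6 L, T = 512 K.
Step 2 — Adiabatic: T₂/T₁ = (P₂/P₁)^((γ−1)/γ) ⇒ T₂ = 512×(0.146)^0.237 = 325 K; V₂ = 80.7 L.
ΔU = nCvΔT = 2.20×26.8×(325−512) = -11100 J.
Q = 0 for an adiabatic process, so W = −ΔU = 11100 J.
Net over both steps: W = 9040 J, Q = -8590 J, ΔU = -17600 J.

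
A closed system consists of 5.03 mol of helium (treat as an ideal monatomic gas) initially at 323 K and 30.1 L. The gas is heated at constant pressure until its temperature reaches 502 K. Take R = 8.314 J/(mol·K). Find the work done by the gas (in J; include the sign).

7490 J

P₁ = nRT₁/V₁ = 5.03×8.314×323/30.1 = 449 kPa.
Isobaric: P stays 449 kPa; V/T = const ⇒ T₂ = 502 K, V₂ = 46.8 L.
W = PΔV = 449×(46.8−30.1) kPa·L = 7490 J.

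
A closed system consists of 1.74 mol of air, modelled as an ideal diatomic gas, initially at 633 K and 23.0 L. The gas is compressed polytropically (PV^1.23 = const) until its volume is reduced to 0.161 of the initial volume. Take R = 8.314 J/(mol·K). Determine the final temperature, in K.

963 K

P₁ = nRT₁/V₁ = 1.74×8.314×633/23.0 = 398 kPa.
Polytropic n=1.23: T₂ = T₁(V₁/V₂)^(n−1) = 633×(6.21)^0.23 = 963 K; P₂ = P₁(V₁/V₂)^n = 3760 kPa.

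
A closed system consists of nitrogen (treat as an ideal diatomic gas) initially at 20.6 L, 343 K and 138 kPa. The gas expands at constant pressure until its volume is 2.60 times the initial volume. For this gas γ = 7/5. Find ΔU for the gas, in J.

11400 J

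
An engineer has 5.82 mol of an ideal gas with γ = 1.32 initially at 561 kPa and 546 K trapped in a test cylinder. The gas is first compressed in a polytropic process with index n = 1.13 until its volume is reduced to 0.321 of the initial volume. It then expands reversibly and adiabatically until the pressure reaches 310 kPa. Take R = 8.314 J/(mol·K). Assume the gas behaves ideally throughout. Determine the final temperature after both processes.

V₁ = nRT₁/P₁ = 5.82×8.314×546/561 = 47.1 L.
Step 1 — Polytropic n=1.13: T₂ = T₁(V₁/V₂)^(n−1) = 546×(3.12)^0.13 = 633 K; P₂ = P₁(V₁/V₂)^n = 2030 kPa.
W = (P₁V₁−P₂V₂)/(n−1) = (561×47.1−2030×15.1)/0.13 = -32400 J.
ΔU = nCvΔT = 5.82×26.0×(633−546) = 13100 J.
Q = ΔU + W = -19200 J.
State after step 1: P = 2030 kPa, V = 15.1 L, T = 633 K.
Step 2 — Adiabatic: T₂/T₁ = (P₂/P₁)^((γ−1)/γ) ⇒ T₂ = 633×(0.153)^0.242 = 402 K; V₂ = 62.7 L.
ΔU = nCvΔT = 5.82×26.0×(402−633) = -35000 J.
Q = 0 for an adiabatic process, so W = −ΔU = 35000 J.
Net over both steps: W = 2640 J, Q = -19200 J, ΔU = -21800 J.

402 K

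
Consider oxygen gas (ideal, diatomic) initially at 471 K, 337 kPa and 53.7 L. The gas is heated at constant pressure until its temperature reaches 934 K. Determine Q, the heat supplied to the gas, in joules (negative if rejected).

62300 J

n = P₁V₁/(RT₁) = 337×53.7/(8.314×471) = 4.62 mol.
Isobaric: P stays 337 kPa; V/T = const ⇒ T₂ = 934 K, V₂ = 106 L.
W = PΔV = 337×(106−53.7) kPa·L = 17800 J.
ΔU = nCvΔT = 4.62×20.8×(934−471) = 44500 J.
Q = ΔU + W = nCpΔT = 62300 J.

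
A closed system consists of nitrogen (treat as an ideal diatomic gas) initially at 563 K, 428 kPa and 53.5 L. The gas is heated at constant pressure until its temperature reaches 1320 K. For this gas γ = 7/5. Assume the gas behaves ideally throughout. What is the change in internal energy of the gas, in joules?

77000 J

n = P₁V₁/(RT₁) = 428×53.5/(8.314×563) = 4.89 mol.
Isobaric: P stays 428 kPa; V/T = const ⇒ T₂ = 1320 K, V₂ = 125 L.
For an ideal gas ΔU = nCvΔT with Cv = (5/2)R = 20.8 J/(mol·K).
ΔU = 4.89×20.8×(1320−563) = 77000 J.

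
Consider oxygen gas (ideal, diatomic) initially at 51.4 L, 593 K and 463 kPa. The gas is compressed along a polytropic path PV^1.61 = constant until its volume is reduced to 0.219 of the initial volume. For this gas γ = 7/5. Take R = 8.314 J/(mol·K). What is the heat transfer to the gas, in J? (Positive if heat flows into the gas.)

31200 J

n = P₁V₁/(RT₁) = 463×51.4/(8.314×593) = 4.83 mol.
Polytropic n=1.61: T₂ = T₁(V₁/V₂)^(n−1) = 593×(4.57)^0.61 = 1500 K; P₂ = P₁(V₁/V₂)^n = 5340 kPa.
W = (P₁V₁−P₂V₂)/(n−1) = (463×51.4−5340×11.3)/0.61 = -59500 J.
ΔU = nCvΔT = 4.83×20.8×(1500−593) = 90800 J.
Q = ΔU + W = 31200 J.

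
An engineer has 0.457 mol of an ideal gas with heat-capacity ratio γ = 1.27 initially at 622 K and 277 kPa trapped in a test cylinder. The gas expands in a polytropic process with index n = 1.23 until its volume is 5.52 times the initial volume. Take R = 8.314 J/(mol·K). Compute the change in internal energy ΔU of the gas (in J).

-2840 J

V₁ = nRT₁/P₁ = 0.457×8.314×622/277 = 8.53 L.
Polytropic n=1.23: T₂ = T₁(V₁/V₂)^(n−1) = 622×(0.181)^0.23 = 420 K; P₂ = P₁(V₁/V₂)^n = 33.9 kPa.
For an ideal gas ΔU = nCvΔT with Cv = R/(γ−1) = 30.8 J/(mol·K).
ΔU = 0.457×30.8×(420−622) = -2840 J.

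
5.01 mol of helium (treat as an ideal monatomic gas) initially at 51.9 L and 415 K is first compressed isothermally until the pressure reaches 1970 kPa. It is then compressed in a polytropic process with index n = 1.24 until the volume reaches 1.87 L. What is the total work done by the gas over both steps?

-63100 J

P₁ = nRT₁/V₁ = 5.01×8.314×415/51.9 = 333 kPa.
Step 1 — Isothermal: T stays 415 K; PV = const ⇒ V₂ = 8.77 L, P₂ = 1970 kPa.
ΔU = 0 (ideal gas, T constant).
W = nRT ln(V₂/V₁) = 5.01×8.314×415×ln(0.169) = -30700 J.
Q = ΔU + W = -30700 J.
State after step 1: P = 1970 kPa, V = 8.77 L, T = 415 K.
Step 2 — Polytropic n=1.24: T₂ = T₁(V₁/V₂)^(n−1) = 415×(4.69)^0.24 = 601 K; P₂ = P₁(V₁/V₂)^n = 13400 kPa.
W = (P₁V₁−P₂V₂)/(n−1) = (1970×8.77−13400×1.87)/0.24 = -32400 J.
ΔU = nCvΔT = 5.01×12.5×(601−415) = 11600 J.
Q = ΔU + W = -20700 J.
Net over both steps: W = -63100 J, Q = -51400 J, ΔU = 11600 J.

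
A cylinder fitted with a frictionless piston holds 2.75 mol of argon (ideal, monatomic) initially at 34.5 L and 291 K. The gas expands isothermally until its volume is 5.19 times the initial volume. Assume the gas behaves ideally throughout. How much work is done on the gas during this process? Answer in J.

-11000 J

P₁ = nRT₁/V₁ = 2.75×8.314×291/34.5 = 193 kPa.
Isothermal: T stays 291 K; PV = const ⇒ V₂ = 179 L, P₂ = 37.2 kPa.
W = nRT ln(V₂/V₁) = 2.75×8.314×291×ln(5.19) = 11000 J.
Work done on the gas = −W_by = -11000 J.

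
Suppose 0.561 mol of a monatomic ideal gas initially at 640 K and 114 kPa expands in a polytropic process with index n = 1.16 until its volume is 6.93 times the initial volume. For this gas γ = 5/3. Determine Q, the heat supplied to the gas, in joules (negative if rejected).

V₁ = nRT₁/P₁ = 0.561×8.314×640/114 = 26.2 L.
Polytropic n=1.16: T₂ = T₁(V₁/V₂)^(n−1) = 640×(0.144)^0.16 = 470 K; P₂ = P₁(V₁/V₂)^n = 12.1 kPa.
W = (P₁V₁−P₂V₂)/(n−1) = (114×26.2−12.1×181)/0.16 = 4970 J.
ΔU = nCvΔT = 0.561×12.5×(470−640) = -1190 J.
Q = ΔU + W = 3780 J.

3780 J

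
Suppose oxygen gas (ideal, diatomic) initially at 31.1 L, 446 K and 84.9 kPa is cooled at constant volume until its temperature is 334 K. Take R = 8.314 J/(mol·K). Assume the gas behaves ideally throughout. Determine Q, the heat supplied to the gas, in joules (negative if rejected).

n = P₁V₁/(RT₁) = 84.9×31.1/(8.314×446) = 0.712 mol.
Isochoric: V stays 31.1 L; P/T = const ⇒ T₂ = 334 K, P₂ = 63.6 kPa.
W = 0 (no volume change).
ΔU = nCvΔT = 0.712×20.8×(334−446) = -1660 J.
Q = ΔU = -1660 J.

-1660 J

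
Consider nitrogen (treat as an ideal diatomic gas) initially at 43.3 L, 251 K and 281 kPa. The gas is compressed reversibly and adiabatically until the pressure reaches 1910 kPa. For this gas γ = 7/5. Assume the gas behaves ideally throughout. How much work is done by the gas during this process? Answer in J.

-22200 J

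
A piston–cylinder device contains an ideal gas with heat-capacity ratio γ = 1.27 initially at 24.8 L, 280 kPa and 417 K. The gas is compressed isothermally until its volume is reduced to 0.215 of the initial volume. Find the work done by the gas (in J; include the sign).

n = P₁V₁/(RT₁) = 280×24.8/(8.314×417) = 2.00 mol.
Isothermal: T stays 417 K; PV = const ⇒ V₂ = 5.33 L, P₂ = 1300 kPa.
W = nRT ln(V₂/V₁) = 2.00×8.314×417×ln(0.215) = -10700 J.

-10700 J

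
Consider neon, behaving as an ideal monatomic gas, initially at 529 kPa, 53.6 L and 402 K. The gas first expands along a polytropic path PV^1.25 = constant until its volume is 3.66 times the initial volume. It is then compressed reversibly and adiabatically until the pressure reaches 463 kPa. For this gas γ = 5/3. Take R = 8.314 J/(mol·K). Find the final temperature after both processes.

527 K

n = P₁V₁/(RT₁) = 529×53.6/(8.314×402) = 8.48 mol.
Step 1 — Polytropic n=1.25: T₂ = T₁(V₁/V₂)^(n−1) = 402×(0.273)^0.25 = 291 K; P₂ = P₁(V₁/V₂)^n = 104 kPa.
W = (P₁V₁−P₂V₂)/(n−1) = (529×53.6−104×196)/0.25 = 31400 J.
ΔU = nCvΔT = 8.48×12.5×(291−402) = -11800 J.
Q = ΔU + W = 19600 J.
State after step 1: P = 104 kPa, V = 196 L, T = 291 K.
Step 2 — Adiabatic: T₂/T₁ = (P₂/P₁)^((γ−1)/γ) ⇒ T₂ = 291×(4.43)^0.400 = 527 K; V₂ = 80.3 L.
ΔU = nCvΔT = 8.48×12.5×(527−291) = 25000 J.
Q = 0 for an adiabatic process, so W = −ΔU = -25000 J.
Net over both steps: W = 6390 J, Q = 19600 J, ΔU = 13200 J.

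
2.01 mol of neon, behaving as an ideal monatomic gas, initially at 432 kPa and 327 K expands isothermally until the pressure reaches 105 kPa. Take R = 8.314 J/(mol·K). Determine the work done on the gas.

V₁ = nRT₁/P₁ = 2.01×8.314×327/432 = 12.6 L.
Isothermal: T stays 327 K; PV = const ⇒ V₂ = 52.0 L, P₂ = 105 kPa.
W = nRT ln(V₂/V₁) = 2.01×8.314×327×ln(4.11) = 7730 J.
Work done on the gas = −W_by = -7730 J.

-7730 J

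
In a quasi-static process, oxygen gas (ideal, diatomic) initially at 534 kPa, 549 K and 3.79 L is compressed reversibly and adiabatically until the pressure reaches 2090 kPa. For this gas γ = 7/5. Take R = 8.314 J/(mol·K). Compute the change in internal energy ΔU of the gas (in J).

2410 J

n = P₁V₁/(RT₁) = 534×3.79/(8.314×549) = 0.443 mol.
Adiabatic: T₂/T₁ = (P₂/P₁)^((γ−1)/γ) ⇒ T₂ = 549×(3.91)^0.286 = 811 K; V₂ = 1.43 L.
For an ideal gas ΔU = nCvΔT with Cv = (5/2)R = 20.8 J/(mol·K).
ΔU = 0.443×20.8×(811−549) = 2410 J.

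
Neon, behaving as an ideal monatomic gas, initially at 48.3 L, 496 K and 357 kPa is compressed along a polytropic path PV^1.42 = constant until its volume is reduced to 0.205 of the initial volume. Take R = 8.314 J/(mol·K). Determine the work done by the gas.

n = P₁V₁/(RT₁) = 357×48.3/(8.314×496) = 4.18 mol.
Polytropic n=1.42: T₂ = T₁(V₁/V₂)^(n−1) = 496×(4.88)^0.42 = 965 K; P₂ = P₁(V₁/V₂)^n = 3390 kPa.
W = (P₁V₁−P₂V₂)/(n−1) = (357×48.3−3390×9.90)/0.42 = -38800 J.

-38800 J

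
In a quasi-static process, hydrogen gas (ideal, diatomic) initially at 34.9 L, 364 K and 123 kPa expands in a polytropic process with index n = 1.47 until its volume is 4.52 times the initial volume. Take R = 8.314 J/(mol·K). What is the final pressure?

13.4 kPa

Polytropic n=1.47: T₂ = T₁(V₁/V₂)^(n−1) = 364×(0.221)^0.47 = 179 K; P₂ = P₁(V₁/V₂)^n = 13.4 kPa.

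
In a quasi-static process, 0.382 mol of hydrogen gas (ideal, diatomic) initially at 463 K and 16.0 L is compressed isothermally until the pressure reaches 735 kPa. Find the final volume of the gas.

2.00 L

P₁ = nRT₁/V₁ = 0.382×8.314×463/16.0 = 91.9 kPa.
Isothermal: T stays 463 K; PV = const ⇒ V₂ = 2.00 L, P₂ = 735 kPa.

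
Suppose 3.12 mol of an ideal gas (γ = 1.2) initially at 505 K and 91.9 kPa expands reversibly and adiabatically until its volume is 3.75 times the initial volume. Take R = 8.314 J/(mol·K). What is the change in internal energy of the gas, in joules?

-15200 J

V₁ = nRT₁/P₁ = 3.12×8.314×505/91.9 = 143 L.
Adiabatic: TV^(γ−1) = const ⇒ T₂ = 505×(0.267)^0.200 = 388 K; PV^γ = const ⇒ P₂ = 18.8 kPa.
For an ideal gas ΔU = nCvΔT with Cv = R/(γ−1) = 41.6 J/(mol·K).
ΔU = 3.12×41.6×(388−505) = -15200 J.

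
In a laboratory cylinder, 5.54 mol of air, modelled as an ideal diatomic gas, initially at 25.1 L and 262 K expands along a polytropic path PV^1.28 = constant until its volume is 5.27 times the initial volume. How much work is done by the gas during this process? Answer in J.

16000 J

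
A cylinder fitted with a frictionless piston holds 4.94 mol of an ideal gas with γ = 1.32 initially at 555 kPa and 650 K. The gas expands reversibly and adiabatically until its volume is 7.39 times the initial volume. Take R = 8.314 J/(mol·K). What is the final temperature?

343 K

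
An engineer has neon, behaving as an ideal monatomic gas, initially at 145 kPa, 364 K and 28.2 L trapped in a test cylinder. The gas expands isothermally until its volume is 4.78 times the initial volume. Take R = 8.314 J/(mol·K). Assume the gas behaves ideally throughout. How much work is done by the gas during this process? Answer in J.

n = P₁V₁/(RT₁) = 145×28.2/(8.314×364) = 1.35 mol.
Isothermal: T stays 364 K; PV = const ⇒ V₂ = 135 L, P₂ = 30.3 kPa.
W = nRT ln(V₂/V₁) = 1.35×8.314×364×ln(4.78) = 6400 J.

6400 J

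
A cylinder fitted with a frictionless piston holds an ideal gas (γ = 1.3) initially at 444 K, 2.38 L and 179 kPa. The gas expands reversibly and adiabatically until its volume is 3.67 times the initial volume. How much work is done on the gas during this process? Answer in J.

n = P₁V₁/(RT₁) = 179×2.38/(8.314×444) = 0.115 mol.
Adiabatic: TV^(γ−1) = const ⇒ T₂ = 444×(0.272)^0.300 = 301 K; PV^γ = const ⇒ P₂ = 33.0 kPa.
ΔU = nCvΔT = 0.115×27.7×(301−444) = -459 J.
Q = 0 for an adiabatic process, so W = −ΔU = 459 J.
Work done on the gas = −W_by = -459 J.

-459 J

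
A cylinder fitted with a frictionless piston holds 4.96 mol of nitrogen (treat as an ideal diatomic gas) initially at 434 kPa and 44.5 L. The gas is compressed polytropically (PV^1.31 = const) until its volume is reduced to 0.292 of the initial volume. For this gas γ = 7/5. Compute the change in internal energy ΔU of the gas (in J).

T₁ = P₁V₁/(nR) = 434×44.5/(4.96×8.314) = 468 K.
Polytropic n=1.31: T₂ = T₁(V₁/V₂)^(n−1) = 468×(3.42)^0.31 = 686 K; P₂ = P₁(V₁/V₂)^n = 2180 kPa.
For an ideal gas ΔU = nCvΔT with Cv = (5/2)R = 20.8 J/(mol·K).
ΔU = 4.96×20.8×(686−468) = 22400 J.

22400 J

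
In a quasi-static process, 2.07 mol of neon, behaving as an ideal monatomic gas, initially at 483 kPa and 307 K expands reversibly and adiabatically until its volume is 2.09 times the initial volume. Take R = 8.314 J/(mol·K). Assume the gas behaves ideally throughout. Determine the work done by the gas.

3080 J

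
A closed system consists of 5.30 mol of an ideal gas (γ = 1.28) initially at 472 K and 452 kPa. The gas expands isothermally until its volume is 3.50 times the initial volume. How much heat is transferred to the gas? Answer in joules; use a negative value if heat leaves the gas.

V₁ = nRT₁/P₁ = 5.30×8.314×472/452 = 46.0 L.
Isothermal: T stays 472 K; PV = const ⇒ V₂ = 161 L, P₂ = 129 kPa.
ΔU = 0 (ideal gas, T constant).
W = nRT ln(V₂/V₁) = 5.30×8.314×472×ln(3.50) = 26100 J.
Q = ΔU + W = 26100 J.

26100 J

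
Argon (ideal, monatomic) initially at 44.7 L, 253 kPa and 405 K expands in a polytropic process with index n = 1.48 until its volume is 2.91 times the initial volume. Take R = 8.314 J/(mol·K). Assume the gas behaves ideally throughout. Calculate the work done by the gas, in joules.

n = P₁V₁/(RT₁) = 253×44.7/(8.314×405) = 3.36 mol.
Polytropic n=1.48: T₂ = T₁(V₁/V₂)^(n−1) = 405×(0.344)^0.48 = 243 K; P₂ = P₁(V₁/V₂)^n = 52.1 kPa.
W = (P₁V₁−P₂V₂)/(n−1) = (253×44.7−52.1×130)/0.48 = 9450 J.

9450 J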